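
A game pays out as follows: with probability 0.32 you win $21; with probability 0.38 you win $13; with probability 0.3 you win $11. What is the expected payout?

14.96

E[payout] = 21·0.32 + 13·0.38 + 11·0.3
 = 6.72 + 4.94 + 3.3
 = 14.96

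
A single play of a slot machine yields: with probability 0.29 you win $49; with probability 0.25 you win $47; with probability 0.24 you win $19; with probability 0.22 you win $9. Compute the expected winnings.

E[payout] = 49·0.29 + 47·0.25 + 19·0.24 + 9·0.22
 = 14.21 + 11.75 + 4.56 + 1.98
 = 32.5

32.5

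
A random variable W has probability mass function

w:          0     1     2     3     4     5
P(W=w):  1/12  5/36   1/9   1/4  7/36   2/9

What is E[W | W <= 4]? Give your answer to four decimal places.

P(W <= 4) = 1/12 + 5/36 + 1/9 + 1/4 + 7/36 = 7/9.
E[W | W <= 4] = [0·1/12 + 1·5/36 + 2·1/9 + 3·1/4 + 4·7/36] / (7/9)
 = 17/9 / (7/9)
 = 17/7

2.4286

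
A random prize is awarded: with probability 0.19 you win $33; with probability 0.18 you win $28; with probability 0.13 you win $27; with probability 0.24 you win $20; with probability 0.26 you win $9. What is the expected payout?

21.96

E[payout] = 33·0.19 + 28·0.18 + 27·0.13 + 20·0.24 + 9·0.26
 = 6.27 + 5.04 + 3.51 + 4.8 + 2.34
 = 21.96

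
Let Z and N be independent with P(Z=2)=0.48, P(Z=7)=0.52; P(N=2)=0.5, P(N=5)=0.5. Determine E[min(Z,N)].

E[min(Z,N)] = Σ_z Σ_n min(z,n) · P(Z=z)P(N=n)
 = 2·0.24 + 2·0.24 + 2·0.26 + 5·0.26
 = 0.48 + 0.48 + 0.52 + 1.3
 = 2.78

2.78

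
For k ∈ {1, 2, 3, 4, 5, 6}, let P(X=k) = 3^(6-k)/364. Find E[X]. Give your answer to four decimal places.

E[X] = Σ x·P(X=x)
 = 1·243/364 + 2·81/364 + 3·27/364 + 4·9/364 + 5·3/364 + 6·1/364
 = 243/364 + 81/182 + 81/364 + 9/91 + 15/364 + 3/182
 = 543/364

1.4918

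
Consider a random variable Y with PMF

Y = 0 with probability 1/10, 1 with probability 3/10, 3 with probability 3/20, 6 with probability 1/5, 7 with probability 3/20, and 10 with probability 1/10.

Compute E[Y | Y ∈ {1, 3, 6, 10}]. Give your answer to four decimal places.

3.9333

P(Y ∈ {1, 3, 6, 10}) = 3/10 + 3/20 + 1/5 + 1/10 = 3/4.
E[Y | Y ∈ {1, 3, 6, 10}] = [1·3/10 + 3·3/20 + 6·1/5 + 10·1/10] / (3/4)
 = 59/20 / (3/4)
 = 59/15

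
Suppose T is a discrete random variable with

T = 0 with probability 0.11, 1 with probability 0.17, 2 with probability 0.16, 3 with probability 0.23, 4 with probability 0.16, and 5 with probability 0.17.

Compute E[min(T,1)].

0.89

E[min(T,1)] = Σ min(t,1)·P(T=t)
 = 0·0.11 + 1·0.17 + 1·0.16 + 1·0.23 + 1·0.16 + 1·0.17
 = 0 + 0.17 + 0.16 + 0.23 + 0.16 + 0.17
 = 0.89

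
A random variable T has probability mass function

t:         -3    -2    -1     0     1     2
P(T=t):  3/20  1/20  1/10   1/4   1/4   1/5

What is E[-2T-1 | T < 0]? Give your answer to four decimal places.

3.3333

P(T < 0) = 3/20 + 1/20 + 1/10 = 3/10.
E[-2T-1 | T < 0] = [5·3/20 + 3·1/20 + 1·1/10] / (3/10)
 = 1 / (3/10)
 = 10/3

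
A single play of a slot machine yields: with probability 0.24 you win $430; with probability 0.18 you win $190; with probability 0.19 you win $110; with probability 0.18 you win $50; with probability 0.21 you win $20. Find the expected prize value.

171.5

E[payout] = 430·0.24 + 190·0.18 + 110·0.19 + 50·0.18 + 20·0.21
 = 103.2 + 34.2 + 20.9 + 9 + 4.2
 = 171.5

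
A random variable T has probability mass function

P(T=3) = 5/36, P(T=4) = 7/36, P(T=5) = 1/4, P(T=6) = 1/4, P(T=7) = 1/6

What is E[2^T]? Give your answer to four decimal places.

E[2^T] = Σ 2^t·P(T=t)
 = 8·5/36 + 16·7/36 + 32·1/4 + 64·1/4 + 128·1/6
 = 10/9 + 28/9 + 8 + 16 + 64/3
 = 446/9

49.5556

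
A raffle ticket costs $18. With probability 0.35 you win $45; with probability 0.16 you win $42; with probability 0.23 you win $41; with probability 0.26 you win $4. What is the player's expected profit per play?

14.94

E[payout] = 45·0.35 + 42·0.16 + 41·0.23 + 4·0.26
 = 15.75 + 6.72 + 9.43 + 1.04
 = 32.94
Net = 32.94 - 18 = 14.94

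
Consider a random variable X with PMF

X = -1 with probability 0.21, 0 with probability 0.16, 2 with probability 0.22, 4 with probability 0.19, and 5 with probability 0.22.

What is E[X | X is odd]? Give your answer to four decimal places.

2.0698

P(X is odd) = 0.21 + 0.22 = 0.43.
E[X | X is odd] = [(-1)·0.21 + 5·0.22] / 0.43
 = 0.89 / 0.43
 = 89/43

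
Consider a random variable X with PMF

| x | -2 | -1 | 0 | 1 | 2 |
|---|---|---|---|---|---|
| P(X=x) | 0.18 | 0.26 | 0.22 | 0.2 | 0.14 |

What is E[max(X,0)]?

E[max(X,0)] = Σ max(x,0)·P(X=x)
 = 0·0.18 + 0·0.26 + 0·0.22 + 1·0.2 + 2·0.14
 = 0 + 0 + 0 + 0.2 + 0.28
 = 0.48

0.48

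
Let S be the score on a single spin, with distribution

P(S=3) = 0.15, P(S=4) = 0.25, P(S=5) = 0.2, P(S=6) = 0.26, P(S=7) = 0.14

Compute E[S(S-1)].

21.58

E[S(S-1)] = Σ s(s-1)·P(S=s)
 = 6·0.15 + 12·0.25 + 20·0.2 + 30·0.26 + 42·0.14
 = 0.9 + 3 + 4 + 7.8 + 5.88
 = 21.58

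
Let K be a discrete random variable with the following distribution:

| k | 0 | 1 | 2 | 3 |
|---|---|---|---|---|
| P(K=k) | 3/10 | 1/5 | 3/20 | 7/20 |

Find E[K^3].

E[K^3] = Σ k^3·P(K=k)
 = 0·3/10 + 1·1/5 + 8·3/20 + 27·7/20
 = 0 + 1/5 + 6/5 + 189/20
 = 217/20

10.85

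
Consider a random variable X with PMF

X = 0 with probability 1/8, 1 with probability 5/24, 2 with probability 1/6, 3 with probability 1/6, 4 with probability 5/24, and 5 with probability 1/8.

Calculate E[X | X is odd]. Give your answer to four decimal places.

P(X is odd) = 5/24 + 1/6 + 1/8 = 1/2.
E[X | X is odd] = [1·5/24 + 3·1/6 + 5·1/8] / (1/2)
 = 4/3 / (1/2)
 = 8/3

2.6667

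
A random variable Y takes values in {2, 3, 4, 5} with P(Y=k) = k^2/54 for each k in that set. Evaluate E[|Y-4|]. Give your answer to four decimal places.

0.7778

E[|Y-4|] = Σ |y-4|·P(Y=y)
 = 2·2/27 + 1·1/6 + 0·8/27 + 1·25/54
 = 4/27 + 1/6 + 0 + 25/54
 = 7/9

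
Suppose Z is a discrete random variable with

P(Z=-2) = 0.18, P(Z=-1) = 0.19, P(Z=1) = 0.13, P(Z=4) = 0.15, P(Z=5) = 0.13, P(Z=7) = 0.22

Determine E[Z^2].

E[Z^2] = Σ z^2·P(Z=z)
 = 4·0.18 + 1·0.19 + 1·0.13 + 16·0.15 + 25·0.13 + 49·0.22
 = 0.72 + 0.19 + 0.13 + 2.4 + 3.25 + 10.78
 = 17.47

17.47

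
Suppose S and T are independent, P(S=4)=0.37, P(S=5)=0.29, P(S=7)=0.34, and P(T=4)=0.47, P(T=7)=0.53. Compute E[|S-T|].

E[|S-T|] = Σ_s Σ_t |s-t| · P(S=s)P(T=t)
 = 0·0.1739 + 3·0.1961 + 1·0.1363 + 2·0.1537 + 3·0.1598 + 0·0.1802
 = 0 + 0.5883 + 0.1363 + 0.3074 + 0.4794 + 0
 = 1.5114

1.5114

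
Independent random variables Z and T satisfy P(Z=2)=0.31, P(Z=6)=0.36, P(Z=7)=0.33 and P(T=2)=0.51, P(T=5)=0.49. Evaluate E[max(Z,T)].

5.5457

E[max(Z,T)] = Σ_z Σ_t max(z,t) · P(Z=z)P(T=t)
 = 2·0.1581 + 5·0.1519 + 6·0.1836 + 6·0.1764 + 7·0.1683 + 7·0.1617
 = 0.3162 + 0.7595 + 1.1016 + 1.0584 + 1.1781 + 1.1319
 = 5.5457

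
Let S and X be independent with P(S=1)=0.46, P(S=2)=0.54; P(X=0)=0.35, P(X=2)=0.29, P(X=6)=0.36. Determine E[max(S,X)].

E[max(S,X)] = Σ_s Σ_x max(s,x) · P(S=s)P(X=x)
 = 1·0.161 + 2·0.1334 + 6·0.1656 + 2·0.189 + 2·0.1566 + 6·0.1944
 = 0.161 + 0.2668 + 0.9936 + 0.378 + 0.3132 + 1.1664
 = 3.279

3.279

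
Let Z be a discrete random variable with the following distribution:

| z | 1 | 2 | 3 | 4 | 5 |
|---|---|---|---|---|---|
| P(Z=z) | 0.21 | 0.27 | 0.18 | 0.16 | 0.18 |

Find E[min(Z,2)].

1.79

E[min(Z,2)] = Σ min(z,2)·P(Z=z)
 = 1·0.21 + 2·0.27 + 2·0.18 + 2·0.16 + 2·0.18
 = 0.21 + 0.54 + 0.36 + 0.32 + 0.36
 = 1.79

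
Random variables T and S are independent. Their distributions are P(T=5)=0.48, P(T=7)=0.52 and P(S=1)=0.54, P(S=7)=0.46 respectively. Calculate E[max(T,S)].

6.4816

E[max(T,S)] = Σ_t Σ_s max(t,s) · P(T=t)P(S=s)
 = 5·0.2592 + 7·0.2208 + 7·0.2808 + 7·0.2392
 = 1.296 + 1.5456 + 1.9656 + 1.6744
 = 6.4816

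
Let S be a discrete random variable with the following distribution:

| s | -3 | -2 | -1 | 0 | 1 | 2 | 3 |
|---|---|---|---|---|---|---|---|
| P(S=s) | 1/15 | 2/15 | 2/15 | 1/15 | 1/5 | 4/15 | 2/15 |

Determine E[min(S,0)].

E[min(S,0)] = Σ min(s,0)·P(S=s)
 = (-3)·1/15 + (-2)·2/15 + (-1)·2/15 + 0·1/15 + 0·1/5 + 0·4/15 + 0·2/15
 = (-1/5) + (-4/15) + (-2/15) + 0 + 0 + 0 + 0
 = -3/5

-0.6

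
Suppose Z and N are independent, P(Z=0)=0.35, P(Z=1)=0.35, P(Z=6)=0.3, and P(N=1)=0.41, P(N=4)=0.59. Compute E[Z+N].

4.92

E[Z+N] = Σ_z Σ_n (z+n) · P(Z=z)P(N=n)
 = 1·0.1435 + 4·0.2065 + 2·0.1435 + 5·0.2065 + 7·0.123 + 10·0.177
 = 0.1435 + 0.826 + 0.287 + 1.0325 + 0.861 + 1.77
 = 4.92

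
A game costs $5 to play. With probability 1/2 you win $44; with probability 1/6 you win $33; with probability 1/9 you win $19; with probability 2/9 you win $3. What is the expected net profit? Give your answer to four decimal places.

E[payout] = 44·1/2 + 33·1/6 + 19·1/9 + 3·2/9
 = 22 + 11/2 + 19/9 + 2/3
 = 545/18
Net = 545/18 - 5 = 455/18

25.2778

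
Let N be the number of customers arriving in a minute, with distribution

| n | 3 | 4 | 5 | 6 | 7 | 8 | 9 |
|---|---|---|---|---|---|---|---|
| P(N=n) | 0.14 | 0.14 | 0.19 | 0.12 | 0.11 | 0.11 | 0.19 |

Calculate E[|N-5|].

1.85

E[|N-5|] = Σ |n-5|·P(N=n)
 = 2·0.14 + 1·0.14 + 0·0.19 + 1·0.12 + 2·0.11 + 3·0.11 + 4·0.19
 = 0.28 + 0.14 + 0 + 0.12 + 0.22 + 0.33 + 0.76
 = 1.85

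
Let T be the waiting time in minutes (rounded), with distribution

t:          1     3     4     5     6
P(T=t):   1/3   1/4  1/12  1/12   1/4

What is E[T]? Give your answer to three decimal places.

3.333

E[T] = Σ t·P(T=t)
 = 1·1/3 + 3·1/4 + 4·1/12 + 5·1/12 + 6·1/4
 = 1/3 + 3/4 + 1/3 + 5/12 + 3/2
 = 10/3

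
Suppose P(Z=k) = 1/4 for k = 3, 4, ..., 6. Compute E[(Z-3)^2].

3.5

E[(Z-3)^2] = Σ (z-3)^2·P(Z=z)
 = 0·1/4 + 1·1/4 + 4·1/4 + 9·1/4
 = 0 + 1/4 + 1 + 9/4
 = 7/2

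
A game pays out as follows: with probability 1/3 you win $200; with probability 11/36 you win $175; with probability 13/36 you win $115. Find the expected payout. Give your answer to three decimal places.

161.667

E[payout] = 200·1/3 + 175·11/36 + 115·13/36
 = 200/3 + 1925/36 + 1495/36
 = 485/3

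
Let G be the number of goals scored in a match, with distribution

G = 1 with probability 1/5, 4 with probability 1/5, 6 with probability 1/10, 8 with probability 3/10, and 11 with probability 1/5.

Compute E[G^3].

E[G^3] = Σ g^3·P(G=g)
 = 1·1/5 + 64·1/5 + 216·1/10 + 512·3/10 + 1331·1/5
 = 1/5 + 64/5 + 108/5 + 768/5 + 1331/5
 = 2272/5

454.4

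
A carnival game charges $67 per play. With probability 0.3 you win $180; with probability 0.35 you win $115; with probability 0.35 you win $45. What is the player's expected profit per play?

43

E[payout] = 180·0.3 + 115·0.35 + 45·0.35
 = 54 + 40.25 + 15.75
 = 110
Net = 110 - 67 = 43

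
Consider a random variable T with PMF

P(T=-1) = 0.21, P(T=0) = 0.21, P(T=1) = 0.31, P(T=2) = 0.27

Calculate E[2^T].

E[2^T] = Σ 2^t·P(T=t)
 = 0.5·0.21 + 1·0.21 + 2·0.31 + 4·0.27
 = 0.105 + 0.21 + 0.62 + 1.08
 = 2.015

2.015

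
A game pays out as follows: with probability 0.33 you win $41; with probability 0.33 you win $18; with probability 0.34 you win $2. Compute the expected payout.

20.15

E[payout] = 41·0.33 + 18·0.33 + 2·0.34
 = 13.53 + 5.94 + 0.68
 = 20.15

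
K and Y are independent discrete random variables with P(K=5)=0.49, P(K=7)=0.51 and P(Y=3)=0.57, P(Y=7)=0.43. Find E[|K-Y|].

E[|K-Y|] = Σ_k Σ_y |k-y| · P(K=k)P(Y=y)
 = 2·0.2793 + 2·0.2107 + 4·0.2907 + 0·0.2193
 = 0.5586 + 0.4214 + 1.1628 + 0
 = 2.1428

2.1428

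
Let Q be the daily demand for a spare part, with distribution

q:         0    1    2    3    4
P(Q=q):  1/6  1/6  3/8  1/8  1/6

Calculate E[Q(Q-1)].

3.5

E[Q(Q-1)] = Σ q(q-1)·P(Q=q)
 = 0·1/6 + 0·1/6 + 2·3/8 + 6·1/8 + 12·1/6
 = 0 + 0 + 3/4 + 3/4 + 2
 = 7/2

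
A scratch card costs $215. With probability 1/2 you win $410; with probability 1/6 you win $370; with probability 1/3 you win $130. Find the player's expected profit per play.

E[payout] = 410·1/2 + 370·1/6 + 130·1/3
 = 205 + 185/3 + 130/3
 = 310
Net = 310 - 215 = 95

95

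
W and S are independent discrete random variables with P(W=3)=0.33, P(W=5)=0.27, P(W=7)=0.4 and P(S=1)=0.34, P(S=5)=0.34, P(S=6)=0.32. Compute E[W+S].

9.1

E[W+S] = Σ_w Σ_s (w+s) · P(W=w)P(S=s)
 = 4·0.1122 + 8·0.1122 + 9·0.1056 + 6·0.0918 + 10·0.0918 + 11·0.0864 + 8·0.136 + 12·0.136 + 13·0.128
 = 0.4488 + 0.8976 + 0.9504 + 0.5508 + 0.918 + 0.9504 + 1.088 + 1.632 + 1.664
 = 9.1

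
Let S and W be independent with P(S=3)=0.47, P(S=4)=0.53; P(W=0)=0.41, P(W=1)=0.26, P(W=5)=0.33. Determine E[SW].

6.7423

E[SW] = Σ_s Σ_w sw · P(S=s)P(W=w)
 = 0·0.1927 + 3·0.1222 + 15·0.1551 + 0·0.2173 + 4·0.1378 + 20·0.1749
 = 0 + 0.3666 + 2.3265 + 0 + 0.5512 + 3.498
 = 6.7423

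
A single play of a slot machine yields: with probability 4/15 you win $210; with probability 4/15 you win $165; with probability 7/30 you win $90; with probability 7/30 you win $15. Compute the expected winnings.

124.5

E[payout] = 210·4/15 + 165·4/15 + 90·7/30 + 15·7/30
 = 56 + 44 + 21 + 7/2
 = 249/2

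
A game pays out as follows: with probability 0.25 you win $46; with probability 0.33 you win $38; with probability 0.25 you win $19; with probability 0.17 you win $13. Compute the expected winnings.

E[payout] = 46·0.25 + 38·0.33 + 19·0.25 + 13·0.17
 = 11.5 + 12.54 + 4.75 + 2.21
 = 31

31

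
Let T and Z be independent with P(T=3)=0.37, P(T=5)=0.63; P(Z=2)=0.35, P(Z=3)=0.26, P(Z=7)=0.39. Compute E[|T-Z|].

2.1872

E[|T-Z|] = Σ_t Σ_z |t-z| · P(T=t)P(Z=z)
 = 1·0.1295 + 0·0.0962 + 4·0.1443 + 3·0.2205 + 2·0.1638 + 2·0.2457
 = 0.1295 + 0 + 0.5772 + 0.6615 + 0.3276 + 0.4914
 = 2.1872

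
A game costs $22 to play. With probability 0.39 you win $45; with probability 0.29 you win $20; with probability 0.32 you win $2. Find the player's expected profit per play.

E[payout] = 45·0.39 + 20·0.29 + 2·0.32
 = 17.55 + 5.8 + 0.64
 = 23.99
Net = 23.99 - 22 = 1.99

1.99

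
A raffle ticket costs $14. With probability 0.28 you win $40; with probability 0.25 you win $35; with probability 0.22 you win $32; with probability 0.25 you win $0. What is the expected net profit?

E[payout] = 40·0.28 + 35·0.25 + 32·0.22 + 0·0.25
 = 11.2 + 8.75 + 7.04 + 0
 = 26.99
Net = 26.99 - 14 = 12.99

12.99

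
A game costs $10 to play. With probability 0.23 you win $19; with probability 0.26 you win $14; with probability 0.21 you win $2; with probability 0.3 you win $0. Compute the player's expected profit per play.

E[payout] = 19·0.23 + 14·0.26 + 2·0.21 + 0·0.3
 = 4.37 + 3.64 + 0.42 + 0
 = 8.43
Net = 8.43 - 10 = -1.57

-1.57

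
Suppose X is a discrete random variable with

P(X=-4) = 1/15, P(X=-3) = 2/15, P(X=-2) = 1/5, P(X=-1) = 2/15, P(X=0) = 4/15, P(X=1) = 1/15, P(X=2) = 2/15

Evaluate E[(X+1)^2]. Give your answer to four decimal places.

3.0667

E[(X+1)^2] = Σ (x+1)^2·P(X=x)
 = 9·1/15 + 4·2/15 + 1·1/5 + 0·2/15 + 1·4/15 + 4·1/15 + 9·2/15
 = 3/5 + 8/15 + 1/5 + 0 + 4/15 + 4/15 + 6/5
 = 46/15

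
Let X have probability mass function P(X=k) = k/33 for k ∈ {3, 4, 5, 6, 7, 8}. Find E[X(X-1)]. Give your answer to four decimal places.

32.9697

E[X(X-1)] = Σ x(x-1)·P(X=x)
 = 6·1/11 + 12·4/33 + 20·5/33 + 30·2/11 + 42·7/33 + 56·8/33
 = 6/11 + 16/11 + 100/33 + 60/11 + 98/11 + 448/33
 = 1088/33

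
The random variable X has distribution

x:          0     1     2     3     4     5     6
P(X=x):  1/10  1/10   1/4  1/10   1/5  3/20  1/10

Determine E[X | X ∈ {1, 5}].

3.4

P(X ∈ {1, 5}) = 1/10 + 3/20 = 1/4.
E[X | X ∈ {1, 5}] = [1·1/10 + 5·3/20] / (1/4)
 = 17/20 / (1/4)
 = 17/5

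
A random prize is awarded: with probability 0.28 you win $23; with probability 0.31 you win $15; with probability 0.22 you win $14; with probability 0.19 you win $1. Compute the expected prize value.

14.36

E[payout] = 23·0.28 + 15·0.31 + 14·0.22 + 1·0.19
 = 6.44 + 4.65 + 3.08 + 0.19
 = 14.36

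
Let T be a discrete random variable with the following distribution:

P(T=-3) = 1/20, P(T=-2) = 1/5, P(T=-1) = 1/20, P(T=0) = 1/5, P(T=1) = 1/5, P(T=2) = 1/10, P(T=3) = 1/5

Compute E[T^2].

E[T^2] = Σ t^2·P(T=t)
 = 9·1/20 + 4·1/5 + 1·1/20 + 0·1/5 + 1·1/5 + 4·1/10 + 9·1/5
 = 9/20 + 4/5 + 1/20 + 0 + 1/5 + 2/5 + 9/5
 = 37/10

3.7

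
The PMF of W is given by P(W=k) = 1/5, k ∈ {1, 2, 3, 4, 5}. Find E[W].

E[W] = Σ w·P(W=w)
 = 1·1/5 + 2·1/5 + 3·1/5 + 4·1/5 + 5·1/5
 = 1/5 + 2/5 + 3/5 + 4/5 + 1
 = 3

3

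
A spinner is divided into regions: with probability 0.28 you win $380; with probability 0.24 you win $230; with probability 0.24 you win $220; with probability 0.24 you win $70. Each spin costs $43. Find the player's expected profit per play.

188.2

E[payout] = 380·0.28 + 230·0.24 + 220·0.24 + 70·0.24
 = 106.4 + 55.2 + 52.8 + 16.8
 = 231.2
Net = 231.2 - 43 = 188.2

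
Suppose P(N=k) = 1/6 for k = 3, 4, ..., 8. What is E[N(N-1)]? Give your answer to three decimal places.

27.667

E[N(N-1)] = Σ n(n-1)·P(N=n)
 = 6·1/6 + 12·1/6 + 20·1/6 + 30·1/6 + 42·1/6 + 56·1/6
 = 1 + 2 + 10/3 + 5 + 7 + 28/3
 = 83/3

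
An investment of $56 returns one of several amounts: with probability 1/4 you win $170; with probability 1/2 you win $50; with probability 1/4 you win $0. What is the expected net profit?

11.5

E[payout] = 170·1/4 + 50·1/2 + 0·1/4
 = 85/2 + 25 + 0
 = 135/2
Net = 135/2 - 56 = 23/2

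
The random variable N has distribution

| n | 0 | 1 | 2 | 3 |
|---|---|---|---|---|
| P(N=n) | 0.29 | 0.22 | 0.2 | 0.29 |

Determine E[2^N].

3.85

E[2^N] = Σ 2^n·P(N=n)
 = 1·0.29 + 2·0.22 + 4·0.2 + 8·0.29
 = 0.29 + 0.44 + 0.8 + 2.32
 = 3.85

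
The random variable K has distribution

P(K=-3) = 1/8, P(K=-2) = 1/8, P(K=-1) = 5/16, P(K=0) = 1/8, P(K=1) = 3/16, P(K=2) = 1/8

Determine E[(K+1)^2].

E[(K+1)^2] = Σ (k+1)^2·P(K=k)
 = 4·1/8 + 1·1/8 + 0·5/16 + 1·1/8 + 4·3/16 + 9·1/8
 = 1/2 + 1/8 + 0 + 1/8 + 3/4 + 9/8
 = 21/8

2.625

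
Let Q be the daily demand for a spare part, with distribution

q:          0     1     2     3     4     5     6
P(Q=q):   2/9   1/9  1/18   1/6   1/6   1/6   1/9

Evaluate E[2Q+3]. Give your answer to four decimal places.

8.7778

E[2Q+3] = Σ (2q+3)·P(Q=q)
 = 3·2/9 + 5·1/9 + 7·1/18 + 9·1/6 + 11·1/6 + 13·1/6 + 15·1/9
 = 2/3 + 5/9 + 7/18 + 3/2 + 11/6 + 13/6 + 5/3
 = 79/9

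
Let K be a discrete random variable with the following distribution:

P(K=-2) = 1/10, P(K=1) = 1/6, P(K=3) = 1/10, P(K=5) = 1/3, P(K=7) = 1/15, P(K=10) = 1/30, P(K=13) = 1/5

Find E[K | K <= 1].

-0.125

P(K <= 1) = 1/10 + 1/6 = 4/15.
E[K | K <= 1] = [(-2)·1/10 + 1·1/6] / (4/15)
 = -1/30 / (4/15)
 = -1/8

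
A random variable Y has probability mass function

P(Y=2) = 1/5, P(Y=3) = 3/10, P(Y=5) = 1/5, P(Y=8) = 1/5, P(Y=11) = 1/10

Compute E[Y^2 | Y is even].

34

P(Y is even) = 1/5 + 1/5 = 2/5.
E[Y^2 | Y is even] = [4·1/5 + 64·1/5] / (2/5)
 = 68/5 / (2/5)
 = 34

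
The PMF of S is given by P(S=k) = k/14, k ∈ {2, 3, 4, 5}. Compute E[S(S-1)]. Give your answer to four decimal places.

12.1429

E[S(S-1)] = Σ s(s-1)·P(S=s)
 = 2·1/7 + 6·3/14 + 12·2/7 + 20·5/14
 = 2/7 + 9/7 + 24/7 + 50/7
 = 85/7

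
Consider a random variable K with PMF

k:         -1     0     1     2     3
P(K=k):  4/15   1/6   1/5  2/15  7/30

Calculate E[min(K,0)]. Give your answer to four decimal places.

-0.2667

E[min(K,0)] = Σ min(k,0)·P(K=k)
 = (-1)·4/15 + 0·1/6 + 0·1/5 + 0·2/15 + 0·7/30
 = (-4/15) + 0 + 0 + 0 + 0
 = -4/15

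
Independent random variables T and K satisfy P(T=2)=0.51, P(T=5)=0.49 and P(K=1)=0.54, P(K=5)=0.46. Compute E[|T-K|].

2.0376

E[|T-K|] = Σ_t Σ_k |t-k| · P(T=t)P(K=k)
 = 1·0.2754 + 3·0.2346 + 4·0.2646 + 0·0.2254
 = 0.2754 + 0.7038 + 1.0584 + 0
 = 2.0376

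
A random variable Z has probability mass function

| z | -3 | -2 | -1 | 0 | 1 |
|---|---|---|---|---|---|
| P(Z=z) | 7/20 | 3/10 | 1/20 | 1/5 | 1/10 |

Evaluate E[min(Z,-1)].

E[min(Z,-1)] = Σ min(z,-1)·P(Z=z)
 = (-3)·7/20 + (-2)·3/10 + (-1)·1/20 + (-1)·1/5 + (-1)·1/10
 = (-21/20) + (-3/5) + (-1/20) + (-1/5) + (-1/10)
 = -2

-2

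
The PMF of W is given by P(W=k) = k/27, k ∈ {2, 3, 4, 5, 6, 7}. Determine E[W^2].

29

E[W^2] = Σ w^2·P(W=w)
 = 4·2/27 + 9·1/9 + 16·4/27 + 25·5/27 + 36·2/9 + 49·7/27
 = 8/27 + 1 + 64/27 + 125/27 + 8 + 343/27
 = 29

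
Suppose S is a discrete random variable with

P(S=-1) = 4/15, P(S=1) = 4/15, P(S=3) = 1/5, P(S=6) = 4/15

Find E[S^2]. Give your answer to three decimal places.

11.933

E[S^2] = Σ s^2·P(S=s)
 = 1·4/15 + 1·4/15 + 9·1/5 + 36·4/15
 = 4/15 + 4/15 + 9/5 + 48/5
 = 179/15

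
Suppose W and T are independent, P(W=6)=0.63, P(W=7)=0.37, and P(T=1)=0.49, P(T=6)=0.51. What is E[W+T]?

9.92

E[W+T] = Σ_w Σ_t (w+t) · P(W=w)P(T=t)
 = 7·0.3087 + 12·0.3213 + 8·0.1813 + 13·0.1887
 = 2.1609 + 3.8556 + 1.4504 + 2.4531
 = 9.92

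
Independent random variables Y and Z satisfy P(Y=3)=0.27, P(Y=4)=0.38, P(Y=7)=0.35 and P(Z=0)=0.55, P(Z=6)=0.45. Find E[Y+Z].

E[Y+Z] = Σ_y Σ_z (y+z) · P(Y=y)P(Z=z)
 = 3·0.1485 + 9·0.1215 + 4·0.209 + 10·0.171 + 7·0.1925 + 13·0.1575
 = 0.4455 + 1.0935 + 0.836 + 1.71 + 1.3475 + 2.0475
 = 7.48

7.48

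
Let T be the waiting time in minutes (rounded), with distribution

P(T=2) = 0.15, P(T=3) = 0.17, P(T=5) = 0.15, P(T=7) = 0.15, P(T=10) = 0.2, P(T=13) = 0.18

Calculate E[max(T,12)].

12.18

E[max(T,12)] = Σ max(t,12)·P(T=t)
 = 12·0.15 + 12·0.17 + 12·0.15 + 12·0.15 + 12·0.2 + 13·0.18
 = 1.8 + 2.04 + 1.8 + 1.8 + 2.4 + 2.34
 = 12.18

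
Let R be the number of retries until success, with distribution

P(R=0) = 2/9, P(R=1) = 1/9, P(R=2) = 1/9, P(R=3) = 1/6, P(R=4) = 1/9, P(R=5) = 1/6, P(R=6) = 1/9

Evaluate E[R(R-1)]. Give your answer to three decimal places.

E[R(R-1)] = Σ r(r-1)·P(R=r)
 = 0·2/9 + 0·1/9 + 2·1/9 + 6·1/6 + 12·1/9 + 20·1/6 + 30·1/9
 = 0 + 0 + 2/9 + 1 + 4/3 + 10/3 + 10/3
 = 83/9

9.222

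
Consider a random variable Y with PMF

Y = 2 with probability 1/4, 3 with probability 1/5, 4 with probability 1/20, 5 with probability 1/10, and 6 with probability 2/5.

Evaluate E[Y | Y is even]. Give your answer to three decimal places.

P(Y is even) = 1/4 + 1/20 + 2/5 = 7/10.
E[Y | Y is even] = [2·1/4 + 4·1/20 + 6·2/5] / (7/10)
 = 31/10 / (7/10)
 = 31/7

4.429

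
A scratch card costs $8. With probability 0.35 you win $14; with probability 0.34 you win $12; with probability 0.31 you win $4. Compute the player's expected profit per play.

E[payout] = 14·0.35 + 12·0.34 + 4·0.31
 = 4.9 + 4.08 + 1.24
 = 10.22
Net = 10.22 - 8 = 2.22

2.22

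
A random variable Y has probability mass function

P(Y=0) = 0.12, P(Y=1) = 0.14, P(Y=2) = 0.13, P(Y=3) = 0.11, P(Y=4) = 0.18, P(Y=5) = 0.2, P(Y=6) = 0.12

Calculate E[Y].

3.17

E[Y] = Σ y·P(Y=y)
 = 0·0.12 + 1·0.14 + 2·0.13 + 3·0.11 + 4·0.18 + 5·0.2 + 6·0.12
 = 0 + 0.14 + 0.26 + 0.33 + 0.72 + 1 + 0.72
 = 3.17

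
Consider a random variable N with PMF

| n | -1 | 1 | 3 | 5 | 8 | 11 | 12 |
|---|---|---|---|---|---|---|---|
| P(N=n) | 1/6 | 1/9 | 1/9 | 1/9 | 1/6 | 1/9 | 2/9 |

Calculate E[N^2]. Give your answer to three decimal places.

E[N^2] = Σ n^2·P(N=n)
 = 1·1/6 + 1·1/9 + 9·1/9 + 25·1/9 + 64·1/6 + 121·1/9 + 144·2/9
 = 1/6 + 1/9 + 1 + 25/9 + 32/3 + 121/9 + 32
 = 361/6

60.167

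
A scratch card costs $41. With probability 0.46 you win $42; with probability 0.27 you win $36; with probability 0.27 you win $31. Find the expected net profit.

-3.59

E[payout] = 42·0.46 + 36·0.27 + 31·0.27
 = 19.32 + 9.72 + 8.37
 = 37.41
Net = 37.41 - 41 = -3.59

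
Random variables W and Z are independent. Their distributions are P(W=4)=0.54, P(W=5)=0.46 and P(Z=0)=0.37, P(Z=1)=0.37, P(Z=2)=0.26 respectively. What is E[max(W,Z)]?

E[max(W,Z)] = Σ_w Σ_z max(w,z) · P(W=w)P(Z=z)
 = 4·0.1998 + 4·0.1998 + 4·0.1404 + 5·0.1702 + 5·0.1702 + 5·0.1196
 = 0.7992 + 0.7992 + 0.5616 + 0.851 + 0.851 + 0.598
 = 4.46

4.46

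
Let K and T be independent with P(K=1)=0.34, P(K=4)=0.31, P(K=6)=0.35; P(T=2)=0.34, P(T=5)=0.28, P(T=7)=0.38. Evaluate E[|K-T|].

2.6296

E[|K-T|] = Σ_k Σ_t |k-t| · P(K=k)P(T=t)
 = 1·0.1156 + 4·0.0952 + 6·0.1292 + 2·0.1054 + 1·0.0868 + 3·0.1178 + 4·0.119 + 1·0.098 + 1·0.133
 = 0.1156 + 0.3808 + 0.7752 + 0.2108 + 0.0868 + 0.3534 + 0.476 + 0.098 + 0.133
 = 2.6296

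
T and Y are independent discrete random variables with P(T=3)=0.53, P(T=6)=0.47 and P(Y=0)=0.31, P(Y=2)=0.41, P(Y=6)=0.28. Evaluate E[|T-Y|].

E[|T-Y|] = Σ_t Σ_y |t-y| · P(T=t)P(Y=y)
 = 3·0.1643 + 1·0.2173 + 3·0.1484 + 6·0.1457 + 4·0.1927 + 0·0.1316
 = 0.4929 + 0.2173 + 0.4452 + 0.8742 + 0.7708 + 0
 = 2.8004

2.8004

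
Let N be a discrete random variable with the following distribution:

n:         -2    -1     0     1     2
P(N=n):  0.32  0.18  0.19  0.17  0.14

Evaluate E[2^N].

E[2^N] = Σ 2^n·P(N=n)
 = 0.25·0.32 + 0.5·0.18 + 1·0.19 + 2·0.17 + 4·0.14
 = 0.08 + 0.09 + 0.19 + 0.34 + 0.56
 = 1.26

1.26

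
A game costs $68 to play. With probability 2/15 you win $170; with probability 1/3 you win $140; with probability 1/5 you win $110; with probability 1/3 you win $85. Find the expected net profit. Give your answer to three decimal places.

E[payout] = 170·2/15 + 140·1/3 + 110·1/5 + 85·1/3
 = 68/3 + 140/3 + 22 + 85/3
 = 359/3
Net = 359/3 - 68 = 155/3

51.667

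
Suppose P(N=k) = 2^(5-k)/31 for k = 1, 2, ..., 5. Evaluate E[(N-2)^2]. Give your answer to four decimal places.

E[(N-2)^2] = Σ (n-2)^2·P(N=n)
 = 1·16/31 + 0·8/31 + 1·4/31 + 4·2/31 + 9·1/31
 = 16/31 + 0 + 4/31 + 8/31 + 9/31
 = 37/31

1.1935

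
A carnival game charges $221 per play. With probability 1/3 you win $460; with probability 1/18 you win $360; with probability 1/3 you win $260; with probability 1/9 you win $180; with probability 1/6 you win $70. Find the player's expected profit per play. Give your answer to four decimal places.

E[payout] = 460·1/3 + 360·1/18 + 260·1/3 + 180·1/9 + 70·1/6
 = 460/3 + 20 + 260/3 + 20 + 35/3
 = 875/3
Net = 875/3 - 221 = 212/3

70.6667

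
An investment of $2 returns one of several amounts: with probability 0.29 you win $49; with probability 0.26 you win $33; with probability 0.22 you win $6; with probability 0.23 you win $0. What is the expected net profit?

22.11

E[payout] = 49·0.29 + 33·0.26 + 6·0.22 + 0·0.23
 = 14.21 + 8.58 + 1.32 + 0
 = 24.11
Net = 24.11 - 2 = 22.11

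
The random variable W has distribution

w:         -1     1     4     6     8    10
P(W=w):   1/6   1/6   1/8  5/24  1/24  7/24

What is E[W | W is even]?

7.5

P(W is even) = 1/8 + 5/24 + 1/24 + 7/24 = 2/3.
E[W | W is even] = [4·1/8 + 6·5/24 + 8·1/24 + 10·7/24] / (2/3)
 = 5 / (2/3)
 = 15/2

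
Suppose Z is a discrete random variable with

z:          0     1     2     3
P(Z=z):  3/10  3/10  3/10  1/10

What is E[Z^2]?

2.4

E[Z^2] = Σ z^2·P(Z=z)
 = 0·3/10 + 1·3/10 + 4·3/10 + 9·1/10
 = 0 + 3/10 + 6/5 + 9/10
 = 12/5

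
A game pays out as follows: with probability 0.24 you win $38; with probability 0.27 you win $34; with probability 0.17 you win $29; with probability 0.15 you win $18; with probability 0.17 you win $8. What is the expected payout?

E[payout] = 38·0.24 + 34·0.27 + 29·0.17 + 18·0.15 + 8·0.17
 = 9.12 + 9.18 + 4.93 + 2.7 + 1.36
 = 27.29

27.29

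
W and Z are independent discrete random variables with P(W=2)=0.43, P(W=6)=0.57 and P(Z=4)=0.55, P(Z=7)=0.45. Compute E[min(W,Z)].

E[min(W,Z)] = Σ_w Σ_z min(w,z) · P(W=w)P(Z=z)
 = 2·0.2365 + 2·0.1935 + 4·0.3135 + 6·0.2565
 = 0.473 + 0.387 + 1.254 + 1.539
 = 3.653

3.653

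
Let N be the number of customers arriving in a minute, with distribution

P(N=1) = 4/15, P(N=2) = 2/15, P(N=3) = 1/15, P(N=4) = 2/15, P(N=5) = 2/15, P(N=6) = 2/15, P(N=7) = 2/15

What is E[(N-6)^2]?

E[(N-6)^2] = Σ (n-6)^2·P(N=n)
 = 25·4/15 + 16·2/15 + 9·1/15 + 4·2/15 + 1·2/15 + 0·2/15 + 1·2/15
 = 20/3 + 32/15 + 3/5 + 8/15 + 2/15 + 0 + 2/15
 = 51/5

10.2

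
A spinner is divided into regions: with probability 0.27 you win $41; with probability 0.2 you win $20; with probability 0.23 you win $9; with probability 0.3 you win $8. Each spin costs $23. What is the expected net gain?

E[payout] = 41·0.27 + 20·0.2 + 9·0.23 + 8·0.3
 = 11.07 + 4 + 2.07 + 2.4
 = 19.54
Net = 19.54 - 23 = -3.46

-3.46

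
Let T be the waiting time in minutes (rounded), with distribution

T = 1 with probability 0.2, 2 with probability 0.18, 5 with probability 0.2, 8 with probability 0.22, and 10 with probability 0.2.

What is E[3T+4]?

E[3T+4] = Σ (3t+4)·P(T=t)
 = 7·0.2 + 10·0.18 + 19·0.2 + 28·0.22 + 34·0.2
 = 1.4 + 1.8 + 3.8 + 6.16 + 6.8
 = 19.96

19.96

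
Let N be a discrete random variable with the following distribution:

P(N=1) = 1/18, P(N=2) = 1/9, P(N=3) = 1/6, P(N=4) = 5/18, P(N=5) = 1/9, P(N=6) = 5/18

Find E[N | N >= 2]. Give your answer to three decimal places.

4.294

P(N >= 2) = 1/9 + 1/6 + 5/18 + 1/9 + 5/18 = 17/18.
E[N | N >= 2] = [2·1/9 + 3·1/6 + 4·5/18 + 5·1/9 + 6·5/18] / (17/18)
 = 73/18 / (17/18)
 = 73/17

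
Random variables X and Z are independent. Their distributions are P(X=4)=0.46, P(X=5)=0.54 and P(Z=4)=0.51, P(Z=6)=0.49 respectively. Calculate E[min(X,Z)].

4.2646

E[min(X,Z)] = Σ_x Σ_z min(x,z) · P(X=x)P(Z=z)
 = 4·0.2346 + 4·0.2254 + 4·0.2754 + 5·0.2646
 = 0.9384 + 0.9016 + 1.1016 + 1.323
 = 4.2646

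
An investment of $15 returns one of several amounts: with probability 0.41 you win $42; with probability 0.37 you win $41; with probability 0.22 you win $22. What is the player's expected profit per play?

E[payout] = 42·0.41 + 41·0.37 + 22·0.22
 = 17.22 + 15.17 + 4.84
 = 37.23
Net = 37.23 - 15 = 22.23

22.23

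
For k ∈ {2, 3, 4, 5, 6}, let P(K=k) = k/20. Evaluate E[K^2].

E[K^2] = Σ k^2·P(K=k)
 = 4·1/10 + 9·3/20 + 16·1/5 + 25·1/4 + 36·3/10
 = 2/5 + 27/20 + 16/5 + 25/4 + 54/5
 = 22

22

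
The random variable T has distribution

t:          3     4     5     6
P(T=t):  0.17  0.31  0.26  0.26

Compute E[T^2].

E[T^2] = Σ t^2·P(T=t)
 = 9·0.17 + 16·0.31 + 25·0.26 + 36·0.26
 = 1.53 + 4.96 + 6.5 + 9.36
 = 22.35

22.35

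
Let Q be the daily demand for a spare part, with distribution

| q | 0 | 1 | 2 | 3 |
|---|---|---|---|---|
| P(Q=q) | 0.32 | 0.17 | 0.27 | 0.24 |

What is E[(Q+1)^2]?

7.27

E[(Q+1)^2] = Σ (q+1)^2·P(Q=q)
 = 1·0.32 + 4·0.17 + 9·0.27 + 16·0.24
 = 0.32 + 0.68 + 2.43 + 3.84
 = 7.27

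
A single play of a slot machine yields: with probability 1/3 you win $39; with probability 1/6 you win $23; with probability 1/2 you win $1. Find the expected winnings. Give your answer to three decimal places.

E[payout] = 39·1/3 + 23·1/6 + 1·1/2
 = 13 + 23/6 + 1/2
 = 52/3

17.333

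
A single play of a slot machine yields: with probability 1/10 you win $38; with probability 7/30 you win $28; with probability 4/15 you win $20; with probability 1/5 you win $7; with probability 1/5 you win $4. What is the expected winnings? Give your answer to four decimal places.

17.8667

E[payout] = 38·1/10 + 28·7/30 + 20·4/15 + 7·1/5 + 4·1/5
 = 19/5 + 98/15 + 16/3 + 7/5 + 4/5
 = 268/15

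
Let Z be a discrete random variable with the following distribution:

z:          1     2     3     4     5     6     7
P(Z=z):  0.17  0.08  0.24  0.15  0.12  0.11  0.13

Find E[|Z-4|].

E[|Z-4|] = Σ |z-4|·P(Z=z)
 = 3·0.17 + 2·0.08 + 1·0.24 + 0·0.15 + 1·0.12 + 2·0.11 + 3·0.13
 = 0.51 + 0.16 + 0.24 + 0 + 0.12 + 0.22 + 0.39
 = 1.64

1.64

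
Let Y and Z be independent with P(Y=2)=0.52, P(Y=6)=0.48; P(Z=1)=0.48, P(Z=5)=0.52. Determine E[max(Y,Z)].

4.7312

E[max(Y,Z)] = Σ_y Σ_z max(y,z) · P(Y=y)P(Z=z)
 = 2·0.2496 + 5·0.2704 + 6·0.2304 + 6·0.2496
 = 0.4992 + 1.352 + 1.3824 + 1.4976
 = 4.7312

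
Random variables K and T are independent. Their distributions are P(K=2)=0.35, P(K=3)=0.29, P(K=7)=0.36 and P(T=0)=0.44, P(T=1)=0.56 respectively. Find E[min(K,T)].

E[min(K,T)] = Σ_k Σ_t min(k,t) · P(K=k)P(T=t)
 = 0·0.154 + 1·0.196 + 0·0.1276 + 1·0.1624 + 0·0.1584 + 1·0.2016
 = 0 + 0.196 + 0 + 0.1624 + 0 + 0.2016
 = 0.56

0.56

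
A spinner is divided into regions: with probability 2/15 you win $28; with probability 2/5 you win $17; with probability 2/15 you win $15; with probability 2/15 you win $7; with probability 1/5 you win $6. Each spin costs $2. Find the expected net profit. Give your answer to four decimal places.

12.6667

E[payout] = 28·2/15 + 17·2/5 + 15·2/15 + 7·2/15 + 6·1/5
 = 56/15 + 34/5 + 2 + 14/15 + 6/5
 = 44/3
Net = 44/3 - 2 = 38/3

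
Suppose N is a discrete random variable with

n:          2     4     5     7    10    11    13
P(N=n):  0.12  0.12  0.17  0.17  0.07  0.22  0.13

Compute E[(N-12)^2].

32.89

E[(N-12)^2] = Σ (n-12)^2·P(N=n)
 = 100·0.12 + 64·0.12 + 49·0.17 + 25·0.17 + 4·0.07 + 1·0.22 + 1·0.13
 = 12 + 7.68 + 8.33 + 4.25 + 0.28 + 0.22 + 0.13
 = 32.89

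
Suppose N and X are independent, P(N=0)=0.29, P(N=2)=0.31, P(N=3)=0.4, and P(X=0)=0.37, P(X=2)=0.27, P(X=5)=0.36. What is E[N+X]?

4.16

E[N+X] = Σ_n Σ_x (n+x) · P(N=n)P(X=x)
 = 0·0.1073 + 2·0.0783 + 5·0.1044 + 2·0.1147 + 4·0.0837 + 7·0.1116 + 3·0.148 + 5·0.108 + 8·0.144
 = 0 + 0.1566 + 0.522 + 0.2294 + 0.3348 + 0.7812 + 0.444 + 0.54 + 1.152
 = 4.16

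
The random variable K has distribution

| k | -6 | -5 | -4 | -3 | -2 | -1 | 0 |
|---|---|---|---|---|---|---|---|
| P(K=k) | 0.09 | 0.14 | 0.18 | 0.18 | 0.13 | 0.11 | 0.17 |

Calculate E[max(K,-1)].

-0.83

E[max(K,-1)] = Σ max(k,-1)·P(K=k)
 = (-1)·0.09 + (-1)·0.14 + (-1)·0.18 + (-1)·0.18 + (-1)·0.13 + (-1)·0.11 + 0·0.17
 = (-0.09) + (-0.14) + (-0.18) + (-0.18) + (-0.13) + (-0.11) + 0
 = -0.83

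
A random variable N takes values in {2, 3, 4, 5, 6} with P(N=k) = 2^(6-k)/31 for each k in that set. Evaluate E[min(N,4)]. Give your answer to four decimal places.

2.7097

E[min(N,4)] = Σ min(n,4)·P(N=n)
 = 2·16/31 + 3·8/31 + 4·4/31 + 4·2/31 + 4·1/31
 = 32/31 + 24/31 + 16/31 + 8/31 + 4/31
 = 84/31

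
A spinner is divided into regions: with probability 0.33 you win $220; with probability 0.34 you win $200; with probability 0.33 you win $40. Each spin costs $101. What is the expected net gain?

E[payout] = 220·0.33 + 200·0.34 + 40·0.33
 = 72.6 + 68 + 13.2
 = 153.8
Net = 153.8 - 101 = 52.8

52.8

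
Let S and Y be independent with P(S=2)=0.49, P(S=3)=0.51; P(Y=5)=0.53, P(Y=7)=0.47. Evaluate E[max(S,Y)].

5.94

E[max(S,Y)] = Σ_s Σ_y max(s,y) · P(S=s)P(Y=y)
 = 5·0.2597 + 7·0.2303 + 5·0.2703 + 7·0.2397
 = 1.2985 + 1.6121 + 1.3515 + 1.6779
 = 5.94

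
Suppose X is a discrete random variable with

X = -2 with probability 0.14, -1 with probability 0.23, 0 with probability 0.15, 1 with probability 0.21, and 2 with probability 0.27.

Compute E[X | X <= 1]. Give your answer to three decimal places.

-0.411

P(X <= 1) = 0.14 + 0.23 + 0.15 + 0.21 = 0.73.
E[X | X <= 1] = [(-2)·0.14 + (-1)·0.23 + 0·0.15 + 1·0.21] / 0.73
 = -0.3 / 0.73
 = -30/73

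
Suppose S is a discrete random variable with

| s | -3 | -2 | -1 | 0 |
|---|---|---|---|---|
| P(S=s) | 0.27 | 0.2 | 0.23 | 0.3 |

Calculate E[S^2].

E[S^2] = Σ s^2·P(S=s)
 = 9·0.27 + 4·0.2 + 1·0.23 + 0·0.3
 = 2.43 + 0.8 + 0.23 + 0
 = 3.46

3.46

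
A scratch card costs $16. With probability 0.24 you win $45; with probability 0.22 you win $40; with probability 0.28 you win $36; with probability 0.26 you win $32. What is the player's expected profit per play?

E[payout] = 45·0.24 + 40·0.22 + 36·0.28 + 32·0.26
 = 10.8 + 8.8 + 10.08 + 8.32
 = 38
Net = 38 - 16 = 22

22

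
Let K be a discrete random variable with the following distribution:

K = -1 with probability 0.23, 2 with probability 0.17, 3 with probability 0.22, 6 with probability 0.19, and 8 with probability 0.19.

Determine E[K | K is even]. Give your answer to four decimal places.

5.4545

P(K is even) = 0.17 + 0.19 + 0.19 = 0.55.
E[K | K is even] = [2·0.17 + 6·0.19 + 8·0.19] / 0.55
 = 3 / 0.55
 = 60/11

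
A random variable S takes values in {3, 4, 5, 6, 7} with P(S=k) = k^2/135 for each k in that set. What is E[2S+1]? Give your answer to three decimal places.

E[2S+1] = Σ (2s+1)·P(S=s)
 = 7·1/15 + 9·16/135 + 11·5/27 + 13·4/15 + 15·49/135
 = 7/15 + 16/15 + 55/27 + 52/15 + 49/9
 = 337/27

12.481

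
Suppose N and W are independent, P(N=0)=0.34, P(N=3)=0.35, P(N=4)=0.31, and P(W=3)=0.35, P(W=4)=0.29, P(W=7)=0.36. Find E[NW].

10.8317

E[NW] = Σ_n Σ_w nw · P(N=n)P(W=w)
 = 0·0.119 + 0·0.0986 + 0·0.1224 + 9·0.1225 + 12·0.1015 + 21·0.126 + 12·0.1085 + 16·0.0899 + 28·0.1116
 = 0 + 0 + 0 + 1.1025 + 1.218 + 2.646 + 1.302 + 1.4384 + 3.1248
 = 10.8317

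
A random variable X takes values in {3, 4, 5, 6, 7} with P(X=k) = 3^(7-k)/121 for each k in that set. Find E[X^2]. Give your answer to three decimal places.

12.752

E[X^2] = Σ x^2·P(X=x)
 = 9·81/121 + 16·27/121 + 25·9/121 + 36·3/121 + 49·1/121
 = 729/121 + 432/121 + 225/121 + 108/121 + 49/121
 = 1543/121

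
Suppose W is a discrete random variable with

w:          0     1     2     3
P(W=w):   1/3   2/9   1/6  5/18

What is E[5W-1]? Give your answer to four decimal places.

E[5W-1] = Σ (5w-1)·P(W=w)
 = (-1)·1/3 + 4·2/9 + 9·1/6 + 14·5/18
 = (-1/3) + 8/9 + 3/2 + 35/9
 = 107/18

5.9444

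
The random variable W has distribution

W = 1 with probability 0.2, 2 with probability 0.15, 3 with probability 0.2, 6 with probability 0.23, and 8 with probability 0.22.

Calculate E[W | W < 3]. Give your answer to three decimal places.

P(W < 3) = 0.2 + 0.15 = 0.35.
E[W | W < 3] = [1·0.2 + 2·0.15] / 0.35
 = 0.5 / 0.35
 = 10/7

1.429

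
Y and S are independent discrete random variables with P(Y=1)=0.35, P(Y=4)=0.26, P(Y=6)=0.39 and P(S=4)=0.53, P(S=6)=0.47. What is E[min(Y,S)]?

E[min(Y,S)] = Σ_y Σ_s min(y,s) · P(Y=y)P(S=s)
 = 1·0.1855 + 1·0.1645 + 4·0.1378 + 4·0.1222 + 4·0.2067 + 6·0.1833
 = 0.1855 + 0.1645 + 0.5512 + 0.4888 + 0.8268 + 1.0998
 = 3.3166

3.3166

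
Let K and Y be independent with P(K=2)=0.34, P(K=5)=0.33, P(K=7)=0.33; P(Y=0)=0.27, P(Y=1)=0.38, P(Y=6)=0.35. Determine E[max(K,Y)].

5.2315

E[max(K,Y)] = Σ_k Σ_y max(k,y) · P(K=k)P(Y=y)
 = 2·0.0918 + 2·0.1292 + 6·0.119 + 5·0.0891 + 5·0.1254 + 6·0.1155 + 7·0.0891 + 7·0.1254 + 7·0.1155
 = 0.1836 + 0.2584 + 0.714 + 0.4455 + 0.627 + 0.693 + 0.6237 + 0.8778 + 0.8085
 = 5.2315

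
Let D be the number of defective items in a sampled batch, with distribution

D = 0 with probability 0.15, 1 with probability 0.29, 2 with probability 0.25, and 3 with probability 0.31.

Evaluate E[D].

E[D] = Σ d·P(D=d)
 = 0·0.15 + 1·0.29 + 2·0.25 + 3·0.31
 = 0 + 0.29 + 0.5 + 0.93
 = 1.72

1.72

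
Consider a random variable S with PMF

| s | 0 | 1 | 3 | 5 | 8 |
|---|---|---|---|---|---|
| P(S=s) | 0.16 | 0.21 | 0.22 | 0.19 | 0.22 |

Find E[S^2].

E[S^2] = Σ s^2·P(S=s)
 = 0·0.16 + 1·0.21 + 9·0.22 + 25·0.19 + 64·0.22
 = 0 + 0.21 + 1.98 + 4.75 + 14.08
 = 21.02

21.02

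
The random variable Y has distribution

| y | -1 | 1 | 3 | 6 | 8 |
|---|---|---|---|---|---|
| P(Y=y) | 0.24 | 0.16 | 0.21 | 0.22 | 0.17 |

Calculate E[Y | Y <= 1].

P(Y <= 1) = 0.24 + 0.16 = 0.4.
E[Y | Y <= 1] = [(-1)·0.24 + 1·0.16] / 0.4
 = -0.08 / 0.4
 = -1/5

-0.2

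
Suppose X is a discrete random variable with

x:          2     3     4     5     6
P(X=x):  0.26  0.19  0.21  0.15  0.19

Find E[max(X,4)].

E[max(X,4)] = Σ max(x,4)·P(X=x)
 = 4·0.26 + 4·0.19 + 4·0.21 + 5·0.15 + 6·0.19
 = 1.04 + 0.76 + 0.84 + 0.75 + 1.14
 = 4.53

4.53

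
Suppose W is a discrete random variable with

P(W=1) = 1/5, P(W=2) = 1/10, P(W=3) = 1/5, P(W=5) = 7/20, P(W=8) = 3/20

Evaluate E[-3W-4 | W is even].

P(W is even) = 1/10 + 3/20 = 1/4.
E[-3W-4 | W is even] = [(-10)·1/10 + (-28)·3/20] / (1/4)
 = -26/5 / (1/4)
 = -104/5

-20.8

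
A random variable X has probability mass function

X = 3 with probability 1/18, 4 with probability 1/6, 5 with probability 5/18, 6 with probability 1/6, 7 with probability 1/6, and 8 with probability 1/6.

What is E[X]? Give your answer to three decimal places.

5.722

E[X] = Σ x·P(X=x)
 = 3·1/18 + 4·1/6 + 5·5/18 + 6·1/6 + 7·1/6 + 8·1/6
 = 1/6 + 2/3 + 25/18 + 1 + 7/6 + 4/3
 = 103/18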